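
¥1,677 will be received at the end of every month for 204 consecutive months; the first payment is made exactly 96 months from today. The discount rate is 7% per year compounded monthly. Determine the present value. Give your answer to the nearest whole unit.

Ordinary annuity of 204 payments, first payment at period 96.
Periodic rate r = 0.07/12 per month; n is counted in months.
The ordinary-annuity PV formula values the stream one period before the first payment (period 95); discount that back 95 periods:
PV₀ = 1,677 × [1 − (1+r)^−204] / r × (1+r)^−95 = ¥114,936

¥114,936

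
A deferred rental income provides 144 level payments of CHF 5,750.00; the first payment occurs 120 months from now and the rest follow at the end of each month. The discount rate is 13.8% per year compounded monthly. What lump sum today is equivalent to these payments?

CHF 103,527.83

Ordinary annuity of 144 payments, first payment at period 120.
Periodic rate r = 0.138/12 per month; n is counted in months.
The ordinary-annuity PV formula values the stream one period before the first payment (period 119); discount that back 119 periods:
PV₀ = 5,750 × [1 − (1+r)^−144] / r × (1+r)^−119 = CHF 103,527.83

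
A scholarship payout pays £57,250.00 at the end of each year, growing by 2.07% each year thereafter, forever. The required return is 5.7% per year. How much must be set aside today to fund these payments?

Periodic rate r = 0.057 per year.
Growing perpetuity (Gordon): PV = PMT₁ / (r − g) = 57,250 / (r − 0.0207) = £1,577,134.99.

£1,577,134.99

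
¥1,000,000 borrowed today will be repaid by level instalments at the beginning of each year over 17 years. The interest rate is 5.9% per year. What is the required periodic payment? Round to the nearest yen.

Level annuity due; solve PV = PMT × [(1 − (1+r)^−n)/r] × (1+r) for PMT.
Periodic rate r = 0.059 per year.
With n = 17: PMT = 1,000,000 / ([(1 − (1+r)^−n)/r] × (1+r)) = ¥89,480

¥89,480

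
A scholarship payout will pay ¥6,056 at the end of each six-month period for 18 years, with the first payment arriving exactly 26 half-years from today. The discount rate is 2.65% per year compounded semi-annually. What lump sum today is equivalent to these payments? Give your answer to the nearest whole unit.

Ordinary annuity of 36 payments, first payment at period 26.
Periodic rate r = 0.0265/2 per half-year; n is counted in half-years.
The ordinary-annuity PV formula values the stream one period before the first payment (period 25); discount that back 25 periods:
PV₀ = 6,056 × [1 − (1+r)^−36] / r × (1+r)^−25 = ¥124,128

¥124,128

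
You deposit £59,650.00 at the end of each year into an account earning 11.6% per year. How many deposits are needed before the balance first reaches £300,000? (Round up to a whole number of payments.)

Periodic rate r = 0.116 per year.
Ordinary annuity FV: 300,000 = 59,650 × [((1+r)^n − 1)/r].
(1+r)^n = 1 + 300,000 × r / 59,650, so n = ln(1 + 300,000·r/59,650) / ln(1+r) = 4.19.
Round up to a whole number of payments: n = 5.

5 payments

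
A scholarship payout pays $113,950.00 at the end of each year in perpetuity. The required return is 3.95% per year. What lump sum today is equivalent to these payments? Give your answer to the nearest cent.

$2,884,810.13

Periodic rate r = 0.0395 per year.
Level perpetuity: PV = PMT / r = 113,950 / (0.0395) = $2,884,810.13.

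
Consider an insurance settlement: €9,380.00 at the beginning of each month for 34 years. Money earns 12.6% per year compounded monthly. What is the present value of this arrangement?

€889,986.15

This is an annuity due: 408 payments of €9,380.00 at the beginning of each month.
Periodic rate r = 0.126/12 per month; n is counted in months.
PV = PMT × [(1 − (1+r)^−n)/r] × (1+r) = 9,380 × [1 − (1+r)^−408] / r × (1+r) = €889,986.15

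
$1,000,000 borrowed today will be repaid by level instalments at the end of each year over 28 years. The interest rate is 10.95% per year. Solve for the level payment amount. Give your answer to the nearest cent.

Level ordinary annuity; solve PV = PMT × [(1 − (1+r)^−n)/r] for PMT.
Periodic rate r = 0.1095 per year.
With n = 28: PMT = 1,000,000 / ([(1 − (1+r)^−n)/r]) = $115,812.34

$115,812.34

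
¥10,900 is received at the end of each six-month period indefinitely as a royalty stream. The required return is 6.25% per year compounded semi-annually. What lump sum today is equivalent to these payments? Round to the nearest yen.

¥348,800

Periodic rate r = 0.0625/2 per half-year.
Level perpetuity: PV = PMT / r = 10,900 / (0.0625/2) = ¥348,800.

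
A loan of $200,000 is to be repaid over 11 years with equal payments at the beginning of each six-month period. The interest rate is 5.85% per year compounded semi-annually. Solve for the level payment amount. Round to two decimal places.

$12,101.41

Level annuity due; solve PV = PMT × [(1 − (1+r)^−n)/r] × (1+r) for PMT.
Periodic rate r = 0.0585/2 per half-year; n is counted in half-years.
With n = 22: PMT = 200,000 / ([(1 − (1+r)^−n)/r] × (1+r)) = $12,101.41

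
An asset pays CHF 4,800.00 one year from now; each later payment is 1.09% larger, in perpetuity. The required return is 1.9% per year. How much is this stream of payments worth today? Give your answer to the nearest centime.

CHF 592,592.59

Periodic rate r = 0.019 per year.
Growing perpetuity (Gordon): PV = PMT₁ / (r − g) = 4,800 / (r − 0.0109) = CHF 592,592.59.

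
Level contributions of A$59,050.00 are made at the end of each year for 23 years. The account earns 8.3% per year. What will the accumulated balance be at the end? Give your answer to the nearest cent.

A$3,740,976.13

This is an ordinary annuity: 23 deposits of A$59,050.00 at the end of each year.
Periodic rate r = 0.083 per year.
FV = PMT × [((1+r)^n − 1)/r] = 59,050 × [(1+r)^23 − 1] / r = A$3,740,976.13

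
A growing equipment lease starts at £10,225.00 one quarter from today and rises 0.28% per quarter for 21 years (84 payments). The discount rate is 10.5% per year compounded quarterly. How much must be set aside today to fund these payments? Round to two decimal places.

£373,479.77

Periodic rate r = 0.105/4 per quarter; n is counted in quarters.
Growing ordinary annuity: PV = PMT₁ × [1 − ((1+g)/(1+r))^n] / (r − g) = 10,225 × [1 − ((1+0.0028)/(1+r))^84] / (r − 0.0028) = £373,479.77.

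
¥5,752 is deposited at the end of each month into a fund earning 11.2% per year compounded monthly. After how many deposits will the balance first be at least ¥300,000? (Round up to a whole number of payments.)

Periodic rate r = 0.112/12 per month; n is counted in months.
Ordinary annuity FV: 300,000 = 5,752 × [((1+r)^n − 1)/r].
(1+r)^n = 1 + 300,000 × r / 5,752, so n = ln(1 + 300,000·r/5,752) / ln(1+r) = 42.69.
Round up to a whole number of payments: n = 43.

43 payments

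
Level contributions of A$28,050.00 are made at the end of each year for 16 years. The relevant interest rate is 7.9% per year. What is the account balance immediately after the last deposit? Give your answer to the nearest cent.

This is an ordinary annuity: 16 deposits of A$28,050.00 at the end of each year.
Periodic rate r = 0.079 per year.
FV = PMT × [((1+r)^n − 1)/r] = 28,050 × [(1+r)^16 − 1] / r = A$843,466.65

A$843,466.65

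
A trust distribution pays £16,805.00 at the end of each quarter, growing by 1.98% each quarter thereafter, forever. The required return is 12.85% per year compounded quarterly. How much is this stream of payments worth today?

£1,363,488.84

Periodic rate r = 0.1285/4 per quarter.
Growing perpetuity (Gordon): PV = PMT₁ / (r − g) = 16,805 / (r − 0.0198) = £1,363,488.84.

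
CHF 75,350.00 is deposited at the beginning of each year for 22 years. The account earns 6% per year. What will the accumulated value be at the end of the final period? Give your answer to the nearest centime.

CHF 3,465,785.62

This is an annuity due: 22 deposits of CHF 75,350.00 at the beginning of each year.
Periodic rate r = 0.06 per year.
FV = PMT × [((1+r)^n − 1)/r] × (1+r) = 75,350 × [(1+r)^22 − 1] / r × (1+r) = CHF 3,465,785.62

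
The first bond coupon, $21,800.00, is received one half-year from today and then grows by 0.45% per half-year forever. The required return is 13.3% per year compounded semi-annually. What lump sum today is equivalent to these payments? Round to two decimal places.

$351,612.90

Periodic rate r = 0.133/2 per half-year.
Growing perpetuity (Gordon): PV = PMT₁ / (r − g) = 21,800 / (r − 0.0045) = $351,612.90.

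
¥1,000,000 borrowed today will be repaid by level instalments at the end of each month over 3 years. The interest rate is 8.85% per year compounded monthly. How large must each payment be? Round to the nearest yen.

Level ordinary annuity; solve PV = PMT × [(1 − (1+r)^−n)/r] for PMT.
Periodic rate r = 0.0885/12 per month; n is counted in months.
With n = 36: PMT = 1,000,000 / ([(1 − (1+r)^−n)/r]) = ¥31,730

¥31,730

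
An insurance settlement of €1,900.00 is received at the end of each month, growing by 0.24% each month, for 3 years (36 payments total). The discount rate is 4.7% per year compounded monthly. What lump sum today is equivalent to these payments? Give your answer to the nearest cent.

Periodic rate r = 0.047/12 per month; n is counted in months.
Growing ordinary annuity: PV = PMT₁ × [1 − ((1+g)/(1+r))^n] / (r − g) = 1,900 × [1 − ((1+0.0024)/(1+r))^36] / (r − 0.0024) = €66,362.29.

€66,362.29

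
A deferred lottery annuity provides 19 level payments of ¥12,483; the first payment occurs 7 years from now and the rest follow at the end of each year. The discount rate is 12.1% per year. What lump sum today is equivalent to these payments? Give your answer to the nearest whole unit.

Ordinary annuity of 19 payments, first payment at period 7.
Periodic rate r = 0.121 per year.
The ordinary-annuity PV formula values the stream one period before the first payment (period 6); discount that back 6 periods:
PV₀ = 12,483 × [1 − (1+r)^−19] / r × (1+r)^−6 = ¥46,053

¥46,053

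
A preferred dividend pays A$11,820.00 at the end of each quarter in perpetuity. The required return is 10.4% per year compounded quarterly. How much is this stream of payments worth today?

Periodic rate r = 0.104/4 per quarter.
Level perpetuity: PV = PMT / r = 11,820 / (0.104/4) = A$454,615.38.

A$454,615.38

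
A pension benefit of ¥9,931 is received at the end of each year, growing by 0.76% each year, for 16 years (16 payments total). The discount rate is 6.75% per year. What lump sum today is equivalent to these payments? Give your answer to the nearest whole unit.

¥99,983

Periodic rate r = 0.0675 per year.
Growing ordinary annuity: PV = PMT₁ × [1 − ((1+g)/(1+r))^n] / (r − g) = 9,931 × [1 − ((1+0.0076)/(1+r))^16] / (r − 0.0076) = ¥99,983.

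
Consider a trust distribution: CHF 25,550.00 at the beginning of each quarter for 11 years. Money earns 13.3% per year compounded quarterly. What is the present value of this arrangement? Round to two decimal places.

CHF 605,707.41

This is an annuity due: 44 payments of CHF 25,550.00 at the beginning of each quarter.
Periodic rate r = 0.133/4 per quarter; n is counted in quarters.
PV = PMT × [(1 − (1+r)^−n)/r] × (1+r) = 25,550 × [1 − (1+r)^−44] / r × (1+r) = CHF 605,707.41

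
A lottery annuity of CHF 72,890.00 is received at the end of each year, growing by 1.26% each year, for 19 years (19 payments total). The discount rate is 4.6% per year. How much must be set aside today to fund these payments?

CHF 1,004,349.64

Periodic rate r = 0.046 per year.
Growing ordinary annuity: PV = PMT₁ × [1 − ((1+g)/(1+r))^n] / (r − g) = 72,890 × [1 − ((1+0.0126)/(1+r))^19] / (r − 0.0126) = CHF 1,004,349.64.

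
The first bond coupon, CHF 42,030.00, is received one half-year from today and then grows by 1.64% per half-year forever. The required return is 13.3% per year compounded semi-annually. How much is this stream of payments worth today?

Periodic rate r = 0.133/2 per half-year.
Growing perpetuity (Gordon): PV = PMT₁ / (r − g) = 42,030 / (r − 0.0164) = CHF 838,922.16.

CHF 838,922.16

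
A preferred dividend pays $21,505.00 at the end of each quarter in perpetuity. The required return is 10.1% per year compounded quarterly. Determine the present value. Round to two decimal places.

Periodic rate r = 0.101/4 per quarter.
Level perpetuity: PV = PMT / r = 21,505 / (0.101/4) = $851,683.17.

$851,683.17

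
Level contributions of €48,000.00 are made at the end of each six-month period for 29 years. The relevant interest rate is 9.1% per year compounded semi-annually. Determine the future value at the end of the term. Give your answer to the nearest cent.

This is an ordinary annuity: 58 deposits of €48,000.00 at the end of each six-month period.
Periodic rate r = 0.091/2 per half-year; n is counted in half-years.
FV = PMT × [((1+r)^n − 1)/r] = 48,000 × [(1+r)^58 − 1] / r = €12,877,392.74

€12,877,392.74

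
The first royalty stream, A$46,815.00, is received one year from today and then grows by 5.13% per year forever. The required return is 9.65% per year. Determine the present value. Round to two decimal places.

A$1,035,730.09

Periodic rate r = 0.0965 per year.
Growing perpetuity (Gordon): PV = PMT₁ / (r − g) = 46,815 / (r − 0.0513) = A$1,035,730.09.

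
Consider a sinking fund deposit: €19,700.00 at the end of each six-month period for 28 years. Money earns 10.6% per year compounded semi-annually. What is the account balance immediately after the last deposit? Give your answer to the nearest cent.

€6,329,911.77

This is an ordinary annuity: 56 deposits of €19,700.00 at the end of each six-month period.
Periodic rate r = 0.106/2 per half-year; n is counted in half-years.
FV = PMT × [((1+r)^n − 1)/r] = 19,700 × [(1+r)^56 − 1] / r = €6,329,911.77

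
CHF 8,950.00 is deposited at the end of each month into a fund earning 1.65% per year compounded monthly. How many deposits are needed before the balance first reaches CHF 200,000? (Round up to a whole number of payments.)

Periodic rate r = 0.0165/12 per month; n is counted in months.
Ordinary annuity FV: 200,000 = 8,950 × [((1+r)^n − 1)/r].
(1+r)^n = 1 + 200,000 × r / 8,950, so n = ln(1 + 200,000·r/8,950) / ln(1+r) = 22.03.
Round up to a whole number of payments: n = 23.

23 payments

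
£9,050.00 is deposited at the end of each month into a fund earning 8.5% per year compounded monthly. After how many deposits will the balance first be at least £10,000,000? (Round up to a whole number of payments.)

309 payments

Periodic rate r = 0.085/12 per month; n is counted in months.
Ordinary annuity FV: 10,000,000 = 9,050 × [((1+r)^n − 1)/r].
(1+r)^n = 1 + 10,000,000 × r / 9,050, so n = ln(1 + 10,000,000·r/9,050) / ln(1+r) = 308.54.
Round up to a whole number of payments: n = 309.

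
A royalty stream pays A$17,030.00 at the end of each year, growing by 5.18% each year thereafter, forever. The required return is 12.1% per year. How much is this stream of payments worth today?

A$246,098.27

Periodic rate r = 0.121 per year.
Growing perpetuity (Gordon): PV = PMT₁ / (r − g) = 17,030 / (r − 0.0518) = A$246,098.27.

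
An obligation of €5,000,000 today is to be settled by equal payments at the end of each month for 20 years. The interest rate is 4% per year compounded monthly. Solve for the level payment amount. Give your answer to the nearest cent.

€30,299.02

Level ordinary annuity; solve PV = PMT × [(1 − (1+r)^−n)/r] for PMT.
Periodic rate r = 0.04/12 per month; n is counted in months.
With n = 240: PMT = 5,000,000 / ([(1 − (1+r)^−n)/r]) = €30,299.02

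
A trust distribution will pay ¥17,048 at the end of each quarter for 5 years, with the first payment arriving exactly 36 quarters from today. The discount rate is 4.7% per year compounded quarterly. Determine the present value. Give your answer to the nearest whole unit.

Ordinary annuity of 20 payments, first payment at period 36.
Periodic rate r = 0.047/4 per quarter; n is counted in quarters.
The ordinary-annuity PV formula values the stream one period before the first payment (period 35); discount that back 35 periods:
PV₀ = 17,048 × [1 − (1+r)^−20] / r × (1+r)^−35 = ¥200,843

¥200,843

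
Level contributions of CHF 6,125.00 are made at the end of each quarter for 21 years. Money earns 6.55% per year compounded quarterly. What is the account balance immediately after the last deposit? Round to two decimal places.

CHF 1,089,676.22

This is an ordinary annuity: 84 deposits of CHF 6,125.00 at the end of each quarter.
Periodic rate r = 0.0655/4 per quarter; n is counted in quarters.
FV = PMT × [((1+r)^n − 1)/r] = 6,125 × [(1+r)^84 − 1] / r = CHF 1,089,676.22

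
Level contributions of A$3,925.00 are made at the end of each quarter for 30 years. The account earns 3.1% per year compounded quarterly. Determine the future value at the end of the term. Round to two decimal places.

This is an ordinary annuity: 120 deposits of A$3,925.00 at the end of each quarter.
Periodic rate r = 0.031/4 per quarter; n is counted in quarters.
FV = PMT × [((1+r)^n − 1)/r] = 3,925 × [(1+r)^120 − 1] / r = A$772,560.85

A$772,560.85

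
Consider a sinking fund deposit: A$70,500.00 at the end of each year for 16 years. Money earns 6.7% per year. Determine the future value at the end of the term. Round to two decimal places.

This is an ordinary annuity: 16 deposits of A$70,500.00 at the end of each year.
Periodic rate r = 0.067 per year.
FV = PMT × [((1+r)^n − 1)/r] = 70,500 × [(1+r)^16 − 1] / r = A$1,917,683.07

A$1,917,683.07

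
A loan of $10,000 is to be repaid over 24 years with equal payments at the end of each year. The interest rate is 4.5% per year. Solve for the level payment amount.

$689.87

Level ordinary annuity; solve PV = PMT × [(1 − (1+r)^−n)/r] for PMT.
Periodic rate r = 0.045 per year.
With n = 24: PMT = 10,000 / ([(1 − (1+r)^−n)/r]) = $689.87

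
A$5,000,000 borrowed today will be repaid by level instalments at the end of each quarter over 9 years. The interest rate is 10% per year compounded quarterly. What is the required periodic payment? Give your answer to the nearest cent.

A$212,257.88

Level ordinary annuity; solve PV = PMT × [(1 − (1+r)^−n)/r] for PMT.
Periodic rate r = 0.1/4 per quarter; n is counted in quarters.
With n = 36: PMT = 5,000,000 / ([(1 − (1+r)^−n)/r]) = A$212,257.88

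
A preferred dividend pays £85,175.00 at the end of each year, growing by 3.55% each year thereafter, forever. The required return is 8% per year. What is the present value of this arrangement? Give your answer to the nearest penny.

£1,914,044.94

Periodic rate r = 0.08 per year.
Growing perpetuity (Gordon): PV = PMT₁ / (r − g) = 85,175 / (r − 0.0355) = £1,914,044.94.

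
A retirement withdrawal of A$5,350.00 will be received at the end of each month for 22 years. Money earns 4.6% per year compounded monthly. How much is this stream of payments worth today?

A$887,362.34

This is an ordinary annuity: 264 payments of A$5,350.00 at the end of each month.
Periodic rate r = 0.046/12 per month; n is counted in months.
PV = PMT × [(1 − (1+r)^−n)/r] = 5,350 × [1 − (1+r)^−264] / r = A$887,362.34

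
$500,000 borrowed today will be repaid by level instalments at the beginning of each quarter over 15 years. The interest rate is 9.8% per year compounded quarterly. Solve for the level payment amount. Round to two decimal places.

Level annuity due; solve PV = PMT × [(1 − (1+r)^−n)/r] × (1+r) for PMT.
Periodic rate r = 0.098/4 per quarter; n is counted in quarters.
With n = 60: PMT = 500,000 / ([(1 − (1+r)^−n)/r] × (1+r)) = $15,610.46

$15,610.46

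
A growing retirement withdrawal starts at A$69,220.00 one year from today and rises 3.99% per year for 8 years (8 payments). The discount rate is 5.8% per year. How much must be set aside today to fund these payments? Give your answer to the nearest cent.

A$493,112.49

Periodic rate r = 0.058 per year.
Growing ordinary annuity: PV = PMT₁ × [1 − ((1+g)/(1+r))^n] / (r − g) = 69,220 × [1 − ((1+0.0399)/(1+r))^8] / (r − 0.0399) = A$493,112.49.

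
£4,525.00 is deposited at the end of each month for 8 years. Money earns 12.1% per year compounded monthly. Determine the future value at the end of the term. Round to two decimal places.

This is an ordinary annuity: 96 deposits of £4,525.00 at the end of each month.
Periodic rate r = 0.121/12 per month; n is counted in months.
FV = PMT × [((1+r)^n − 1)/r] = 4,525 × [(1+r)^96 − 1] / r = £726,965.76

£726,965.76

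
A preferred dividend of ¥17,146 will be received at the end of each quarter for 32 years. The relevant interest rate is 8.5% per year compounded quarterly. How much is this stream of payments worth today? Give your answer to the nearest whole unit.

This is an ordinary annuity: 128 payments of ¥17,146 at the end of each quarter.
Periodic rate r = 0.085/4 per quarter; n is counted in quarters.
PV = PMT × [(1 − (1+r)^−n)/r] = 17,146 × [1 − (1+r)^−128] / r = ¥752,182

¥752,182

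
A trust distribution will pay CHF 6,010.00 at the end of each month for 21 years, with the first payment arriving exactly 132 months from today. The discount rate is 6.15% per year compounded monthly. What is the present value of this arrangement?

Ordinary annuity of 252 payments, first payment at period 132.
Periodic rate r = 0.0615/12 per month; n is counted in months.
The ordinary-annuity PV formula values the stream one period before the first payment (period 131); discount that back 131 periods:
PV₀ = 6,010 × [1 − (1+r)^−252] / r × (1+r)^−131 = CHF 434,739.94

CHF 434,739.94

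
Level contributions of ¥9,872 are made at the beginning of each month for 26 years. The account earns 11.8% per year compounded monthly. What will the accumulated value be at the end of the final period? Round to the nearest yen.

¥20,457,635

This is an annuity due: 312 deposits of ¥9,872 at the beginning of each month.
Periodic rate r = 0.118/12 per month; n is counted in months.
FV = PMT × [((1+r)^n − 1)/r] × (1+r) = 9,872 × [(1+r)^312 − 1] / r × (1+r) = ¥20,457,635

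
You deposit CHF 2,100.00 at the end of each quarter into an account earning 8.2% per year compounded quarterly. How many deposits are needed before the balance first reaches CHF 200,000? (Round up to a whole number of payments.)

54 payments

Periodic rate r = 0.082/4 per quarter; n is counted in quarters.
Ordinary annuity FV: 200,000 = 2,100 × [((1+r)^n − 1)/r].
(1+r)^n = 1 + 200,000 × r / 2,100, so n = ln(1 + 200,000·r/2,100) / ln(1+r) = 53.35.
Round up to a whole number of payments: n = 54.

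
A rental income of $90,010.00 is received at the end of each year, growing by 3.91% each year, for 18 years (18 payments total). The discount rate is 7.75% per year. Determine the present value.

Periodic rate r = 0.0775 per year.
Growing ordinary annuity: PV = PMT₁ × [1 − ((1+g)/(1+r))^n] / (r − g) = 90,010 × [1 − ((1+0.0391)/(1+r))^18] / (r − 0.0391) = $1,124,232.62.

$1,124,232.62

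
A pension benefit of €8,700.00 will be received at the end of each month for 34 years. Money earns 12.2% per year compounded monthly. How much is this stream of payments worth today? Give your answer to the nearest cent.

This is an ordinary annuity: 408 payments of €8,700.00 at the end of each month.
Periodic rate r = 0.122/12 per month; n is counted in months.
PV = PMT × [(1 − (1+r)^−n)/r] = 8,700 × [1 − (1+r)^−408] / r = €841,934.40

€841,934.40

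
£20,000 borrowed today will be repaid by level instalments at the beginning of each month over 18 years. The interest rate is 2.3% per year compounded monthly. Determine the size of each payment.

£112.95

Level annuity due; solve PV = PMT × [(1 − (1+r)^−n)/r] × (1+r) for PMT.
Periodic rate r = 0.023/12 per month; n is counted in months.
With n = 216: PMT = 20,000 / ([(1 − (1+r)^−n)/r] × (1+r)) = £112.95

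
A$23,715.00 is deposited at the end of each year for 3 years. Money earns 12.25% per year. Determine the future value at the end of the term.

This is an ordinary annuity: 3 deposits of A$23,715.00 at the end of each year.
Periodic rate r = 0.1225 per year.
FV = PMT × [((1+r)^n − 1)/r] = 23,715 × [(1+r)^3 − 1] / r = A$80,216.14

A$80,216.14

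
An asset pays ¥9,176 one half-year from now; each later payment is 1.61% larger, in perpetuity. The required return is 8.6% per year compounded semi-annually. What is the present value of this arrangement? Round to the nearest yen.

Periodic rate r = 0.086/2 per half-year.
Growing perpetuity (Gordon): PV = PMT₁ / (r − g) = 9,176 / (r − 0.0161) = ¥341,115.

¥341,115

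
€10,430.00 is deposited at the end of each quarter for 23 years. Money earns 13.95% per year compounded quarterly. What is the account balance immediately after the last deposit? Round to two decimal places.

This is an ordinary annuity: 92 deposits of €10,430.00 at the end of each quarter.
Periodic rate r = 0.1395/4 per quarter; n is counted in quarters.
FV = PMT × [((1+r)^n − 1)/r] = 10,430 × [(1+r)^92 − 1] / r = €6,706,711.77

€6,706,711.77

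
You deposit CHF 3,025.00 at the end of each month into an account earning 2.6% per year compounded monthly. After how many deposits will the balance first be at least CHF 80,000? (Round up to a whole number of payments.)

Periodic rate r = 0.026/12 per month; n is counted in months.
Ordinary annuity FV: 80,000 = 3,025 × [((1+r)^n − 1)/r].
(1+r)^n = 1 + 80,000 × r / 3,025, so n = ln(1 + 80,000·r/3,025) / ln(1+r) = 25.74.
Round up to a whole number of payments: n = 26.

26 payments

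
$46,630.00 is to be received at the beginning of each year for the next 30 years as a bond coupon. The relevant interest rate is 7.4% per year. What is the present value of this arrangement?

This is an annuity due: 30 payments of $46,630.00 at the beginning of each year.
Periodic rate r = 0.074 per year.
PV = PMT × [(1 − (1+r)^−n)/r] × (1+r) = 46,630 × [1 − (1+r)^−30] / r × (1+r) = $597,275.68

$597,275.68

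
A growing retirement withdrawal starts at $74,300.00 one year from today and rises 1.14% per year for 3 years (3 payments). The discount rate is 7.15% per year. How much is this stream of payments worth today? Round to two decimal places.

$196,576.18

Periodic rate r = 0.0715 per year.
Growing ordinary annuity: PV = PMT₁ × [1 − ((1+g)/(1+r))^n] / (r − g) = 74,300 × [1 − ((1+0.0114)/(1+r))^3] / (r − 0.0114) = $196,576.18.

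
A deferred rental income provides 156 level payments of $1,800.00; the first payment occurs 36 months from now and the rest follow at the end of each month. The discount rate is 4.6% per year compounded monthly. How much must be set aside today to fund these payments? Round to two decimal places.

$184,599.75

Ordinary annuity of 156 payments, first payment at period 36.
Periodic rate r = 0.046/12 per month; n is counted in months.
The ordinary-annuity PV formula values the stream one period before the first payment (period 35); discount that back 35 periods:
PV₀ = 1,800 × [1 − (1+r)^−156] / r × (1+r)^−35 = $184,599.75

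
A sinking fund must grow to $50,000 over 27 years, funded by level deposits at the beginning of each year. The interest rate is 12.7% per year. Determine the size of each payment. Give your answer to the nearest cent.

$232.52

Level annuity due; solve FV = PMT × [((1+r)^n − 1)/r] × (1+r) for PMT.
Periodic rate r = 0.127 per year.
With n = 27: PMT = 50,000 / ([((1+r)^n − 1)/r] × (1+r)) = $232.52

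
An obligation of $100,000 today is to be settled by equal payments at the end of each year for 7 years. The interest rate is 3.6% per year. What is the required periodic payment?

Level ordinary annuity; solve PV = PMT × [(1 − (1+r)^−n)/r] for PMT.
Periodic rate r = 0.036 per year.
With n = 7: PMT = 100,000 / ([(1 − (1+r)^−n)/r]) = $16,415.54

$16,415.54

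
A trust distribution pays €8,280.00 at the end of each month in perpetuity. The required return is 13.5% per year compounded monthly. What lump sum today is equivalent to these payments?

Periodic rate r = 0.135/12 per month.
Level perpetuity: PV = PMT / r = 8,280 / (0.135/12) = €736,000.00.

€736,000.00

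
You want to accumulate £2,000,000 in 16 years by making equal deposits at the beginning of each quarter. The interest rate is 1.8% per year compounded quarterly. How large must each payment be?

£26,914.36

Level annuity due; solve FV = PMT × [((1+r)^n − 1)/r] × (1+r) for PMT.
Periodic rate r = 0.018/4 per quarter; n is counted in quarters.
With n = 64: PMT = 2,000,000 / ([((1+r)^n − 1)/r] × (1+r)) = £26,914.36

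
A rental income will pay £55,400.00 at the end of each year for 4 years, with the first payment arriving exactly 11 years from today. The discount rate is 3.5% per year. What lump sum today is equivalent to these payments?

Ordinary annuity of 4 payments, first payment at period 11.
Periodic rate r = 0.035 per year.
The ordinary-annuity PV formula values the stream one period before the first payment (period 10); discount that back 10 periods:
PV₀ = 55,400 × [1 − (1+r)^−4] / r × (1+r)^−10 = £144,256.89

£144,256.89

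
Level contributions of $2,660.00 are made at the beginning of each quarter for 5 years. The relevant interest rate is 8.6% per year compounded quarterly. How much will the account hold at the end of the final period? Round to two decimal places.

This is an annuity due: 20 deposits of $2,660.00 at the beginning of each quarter.
Periodic rate r = 0.086/4 per quarter; n is counted in quarters.
FV = PMT × [((1+r)^n − 1)/r] × (1+r) = 2,660 × [(1+r)^20 − 1] / r × (1+r) = $67,015.73

$67,015.73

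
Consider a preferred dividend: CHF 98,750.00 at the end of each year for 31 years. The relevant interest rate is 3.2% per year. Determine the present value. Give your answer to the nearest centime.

CHF 1,923,642.12

This is an ordinary annuity: 31 payments of CHF 98,750.00 at the end of each year.
Periodic rate r = 0.032 per year.
PV = PMT × [(1 − (1+r)^−n)/r] = 98,750 × [1 − (1+r)^−31] / r = CHF 1,923,642.12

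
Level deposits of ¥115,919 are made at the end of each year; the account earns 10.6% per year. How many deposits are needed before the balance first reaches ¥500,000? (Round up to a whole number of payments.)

4 payments

Periodic rate r = 0.106 per year.
Ordinary annuity FV: 500,000 = 115,919 × [((1+r)^n − 1)/r].
(1+r)^n = 1 + 500,000 × r / 115,919, so n = ln(1 + 500,000·r/115,919) / ln(1+r) = 3.74.
Round up to a whole number of payments: n = 4.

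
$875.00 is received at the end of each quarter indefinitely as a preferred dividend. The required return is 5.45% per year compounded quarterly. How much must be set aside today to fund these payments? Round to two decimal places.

$64,220.18

Periodic rate r = 0.0545/4 per quarter.
Level perpetuity: PV = PMT / r = 875 / (0.0545/4) = $64,220.18.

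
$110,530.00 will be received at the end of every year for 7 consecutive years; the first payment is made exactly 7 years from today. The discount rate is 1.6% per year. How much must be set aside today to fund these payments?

Ordinary annuity of 7 payments, first payment at period 7.
Periodic rate r = 0.016 per year.
The ordinary-annuity PV formula values the stream one period before the first payment (period 6); discount that back 6 periods:
PV₀ = 110,530 × [1 − (1+r)^−7] / r × (1+r)^−6 = $660,480.44

$660,480.44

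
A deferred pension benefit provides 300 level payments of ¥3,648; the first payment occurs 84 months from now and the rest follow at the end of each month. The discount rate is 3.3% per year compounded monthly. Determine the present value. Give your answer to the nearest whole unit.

Ordinary annuity of 300 payments, first payment at period 84.
Periodic rate r = 0.033/12 per month; n is counted in months.
The ordinary-annuity PV formula values the stream one period before the first payment (period 83); discount that back 83 periods:
PV₀ = 3,648 × [1 − (1+r)^−300] / r × (1+r)^−83 = ¥592,790

¥592,790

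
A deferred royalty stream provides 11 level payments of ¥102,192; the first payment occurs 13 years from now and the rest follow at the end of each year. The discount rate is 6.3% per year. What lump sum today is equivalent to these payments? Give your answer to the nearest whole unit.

¥381,316

Ordinary annuity of 11 payments, first payment at period 13.
Periodic rate r = 0.063 per year.
The ordinary-annuity PV formula values the stream one period before the first payment (period 12); discount that back 12 periods:
PV₀ = 102,192 × [1 − (1+r)^−11] / r × (1+r)^−12 = ¥381,316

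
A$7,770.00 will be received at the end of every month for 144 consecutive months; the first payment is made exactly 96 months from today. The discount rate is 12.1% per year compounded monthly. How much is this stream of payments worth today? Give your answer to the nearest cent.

A$227,030.23

Ordinary annuity of 144 payments, first payment at period 96.
Periodic rate r = 0.121/12 per month; n is counted in months.
The ordinary-annuity PV formula values the stream one period before the first payment (period 95); discount that back 95 periods:
PV₀ = 7,770 × [1 − (1+r)^−144] / r × (1+r)^−95 = A$227,030.23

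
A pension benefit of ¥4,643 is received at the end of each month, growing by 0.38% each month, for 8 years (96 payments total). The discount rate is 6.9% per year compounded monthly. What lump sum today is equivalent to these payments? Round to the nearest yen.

¥404,737

Periodic rate r = 0.069/12 per month; n is counted in months.
Growing ordinary annuity: PV = PMT₁ × [1 − ((1+g)/(1+r))^n] / (r − g) = 4,643 × [1 − ((1+0.0038)/(1+r))^96] / (r − 0.0038) = ¥404,737.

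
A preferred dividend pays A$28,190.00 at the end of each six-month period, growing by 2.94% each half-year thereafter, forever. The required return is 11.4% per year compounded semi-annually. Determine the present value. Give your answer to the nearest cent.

A$1,021,376.81

Periodic rate r = 0.114/2 per half-year.
Growing perpetuity (Gordon): PV = PMT₁ / (r − g) = 28,190 / (r − 0.0294) = A$1,021,376.81.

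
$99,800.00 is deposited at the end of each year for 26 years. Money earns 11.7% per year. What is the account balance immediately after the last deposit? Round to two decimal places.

This is an ordinary annuity: 26 deposits of $99,800.00 at the end of each year.
Periodic rate r = 0.117 per year.
FV = PMT × [((1+r)^n − 1)/r] = 99,800 × [(1+r)^26 − 1] / r = $14,294,027.91

$14,294,027.91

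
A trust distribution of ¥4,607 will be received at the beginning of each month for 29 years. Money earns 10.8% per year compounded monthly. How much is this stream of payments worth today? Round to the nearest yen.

¥493,643

This is an annuity due: 348 payments of ¥4,607 at the beginning of each month.
Periodic rate r = 0.108/12 per month; n is counted in months.
PV = PMT × [(1 − (1+r)^−n)/r] × (1+r) = 4,607 × [1 − (1+r)^−348] / r × (1+r) = ¥493,643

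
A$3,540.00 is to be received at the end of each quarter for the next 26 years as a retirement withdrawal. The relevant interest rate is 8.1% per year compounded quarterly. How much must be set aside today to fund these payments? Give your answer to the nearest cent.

A$153,083.23

This is an ordinary annuity: 104 payments of A$3,540.00 at the end of each quarter.
Periodic rate r = 0.081/4 per quarter; n is counted in quarters.
PV = PMT × [(1 − (1+r)^−n)/r] = 3,540 × [1 − (1+r)^−104] / r = A$153,083.23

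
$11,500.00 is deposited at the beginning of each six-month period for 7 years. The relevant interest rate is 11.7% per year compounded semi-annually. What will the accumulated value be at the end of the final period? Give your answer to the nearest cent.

This is an annuity due: 14 deposits of $11,500.00 at the beginning of each six-month period.
Periodic rate r = 0.117/2 per half-year; n is counted in half-years.
FV = PMT × [((1+r)^n − 1)/r] × (1+r) = 11,500 × [(1+r)^14 − 1] / r × (1+r) = $253,135.38

$253,135.38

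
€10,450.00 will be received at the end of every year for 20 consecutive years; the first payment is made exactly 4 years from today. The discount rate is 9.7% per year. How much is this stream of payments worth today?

Ordinary annuity of 20 payments, first payment at period 4.
Periodic rate r = 0.097 per year.
The ordinary-annuity PV formula values the stream one period before the first payment (period 3); discount that back 3 periods:
PV₀ = 10,450 × [1 − (1+r)^−20] / r × (1+r)^−3 = €68,795.22

€68,795.22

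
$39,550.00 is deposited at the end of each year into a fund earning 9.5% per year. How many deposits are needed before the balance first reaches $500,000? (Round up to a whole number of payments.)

9 payments

Periodic rate r = 0.095 per year.
Ordinary annuity FV: 500,000 = 39,550 × [((1+r)^n − 1)/r].
(1+r)^n = 1 + 500,000 × r / 39,550, so n = ln(1 + 500,000·r/39,550) / ln(1+r) = 8.69.
Round up to a whole number of payments: n = 9.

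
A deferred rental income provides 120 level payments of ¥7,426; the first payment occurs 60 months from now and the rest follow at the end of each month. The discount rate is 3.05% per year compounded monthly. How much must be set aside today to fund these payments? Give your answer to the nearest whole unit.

Ordinary annuity of 120 payments, first payment at period 60.
Periodic rate r = 0.0305/12 per month; n is counted in months.
The ordinary-annuity PV formula values the stream one period before the first payment (period 59); discount that back 59 periods:
PV₀ = 7,426 × [1 − (1+r)^−120] / r × (1+r)^−59 = ¥660,501

¥660,501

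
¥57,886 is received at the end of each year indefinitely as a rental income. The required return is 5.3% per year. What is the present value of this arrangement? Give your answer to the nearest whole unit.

¥1,092,189

Periodic rate r = 0.053 per year.
Level perpetuity: PV = PMT / r = 57,886 / (0.053) = ¥1,092,189.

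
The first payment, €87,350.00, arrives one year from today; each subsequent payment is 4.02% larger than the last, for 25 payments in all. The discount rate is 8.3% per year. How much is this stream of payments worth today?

Periodic rate r = 0.083 per year.
Growing ordinary annuity: PV = PMT₁ × [1 − ((1+g)/(1+r))^n] / (r − g) = 87,350 × [1 − ((1+0.0402)/(1+r))^25] / (r − 0.0402) = €1,296,106.21.

€1,296,106.21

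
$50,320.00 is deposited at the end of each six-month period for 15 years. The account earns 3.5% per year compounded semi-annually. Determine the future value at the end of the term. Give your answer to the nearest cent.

$1,963,343.00

This is an ordinary annuity: 30 deposits of $50,320.00 at the end of each six-month period.
Periodic rate r = 0.035/2 per half-year; n is counted in half-years.
FV = PMT × [((1+r)^n − 1)/r] = 50,320 × [(1+r)^30 − 1] / r = $1,963,343.00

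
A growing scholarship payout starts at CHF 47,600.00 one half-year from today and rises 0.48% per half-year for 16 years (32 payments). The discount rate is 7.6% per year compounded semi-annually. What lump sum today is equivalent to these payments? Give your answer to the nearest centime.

Periodic rate r = 0.076/2 per half-year; n is counted in half-years.
Growing ordinary annuity: PV = PMT₁ × [1 − ((1+g)/(1+r))^n] / (r − g) = 47,600 × [1 − ((1+0.0048)/(1+r))^32] / (r − 0.0048) = CHF 927,092.46.

CHF 927,092.46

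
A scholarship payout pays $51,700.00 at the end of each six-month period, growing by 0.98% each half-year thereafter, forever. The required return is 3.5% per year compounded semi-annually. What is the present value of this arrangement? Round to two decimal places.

Periodic rate r = 0.035/2 per half-year.
Growing perpetuity (Gordon): PV = PMT₁ / (r − g) = 51,700 / (r − 0.0098) = $6,714,285.71.

$6,714,285.71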